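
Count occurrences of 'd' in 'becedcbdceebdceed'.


Scanning 'becedcbdceebdceed' for 'd':
  Position 4: 'd' -> MATCH (count: 1)
  Position 7: 'd' -> MATCH (count: 2)
  Position 12: 'd' -> MATCH (count: 3)
  Position 16: 'd' -> MATCH (count: 4)
Total occurrences of 'd': 4

4


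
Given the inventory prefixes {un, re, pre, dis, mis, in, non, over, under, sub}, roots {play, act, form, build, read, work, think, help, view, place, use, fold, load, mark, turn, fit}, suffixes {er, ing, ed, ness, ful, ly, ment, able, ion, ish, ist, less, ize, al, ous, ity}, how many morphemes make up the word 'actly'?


Segmenting 'actly' against the inventory:
  'act' -> root (morpheme 1)
  'ly' -> suffix (morpheme 2)
Total morphemes: 2

2


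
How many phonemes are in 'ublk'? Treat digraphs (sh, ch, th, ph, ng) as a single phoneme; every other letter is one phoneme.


Parsing 'ublk' greedily, digraphs first:
  'u' -> vowel phoneme (phonemes so far: 1)
  'b' -> consonant phoneme (phonemes so far: 2)
  'l' -> consonant phoneme (phonemes so far: 3)
  'k' -> consonant phoneme (phonemes so far: 4)
Total phonemes: 4

4


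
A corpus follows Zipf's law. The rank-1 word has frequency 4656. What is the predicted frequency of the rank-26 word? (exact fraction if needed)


Zipf's law: freq(rank) = f1 / rank
f1 = 4656, rank = 26
freq = 4656 / 26
GCD(4656, 26) = 2
Simplified: 2328/13

2328/13


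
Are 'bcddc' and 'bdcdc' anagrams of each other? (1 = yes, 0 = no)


Sort characters of 'bcddc': 'bccdd'
Sort characters of 'bdcdc': 'bccdd'
Sorted forms match -> they ARE anagrams
Result: 1

1


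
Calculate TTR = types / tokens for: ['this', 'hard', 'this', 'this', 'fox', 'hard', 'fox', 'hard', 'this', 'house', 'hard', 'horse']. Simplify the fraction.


Tokens: 12
Unique types: ('fox', 'hard', 'horse', 'house', 'this') = 5
TTR = 5/12
Already in lowest terms.

5/12


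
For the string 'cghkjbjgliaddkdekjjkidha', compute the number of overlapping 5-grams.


String 'cghkjbjgliaddkdekjjkidha' has length L = 24.
Number of overlapping n-grams = L - n + 1
Substituting: 24 - 5 + 1 = 20

20


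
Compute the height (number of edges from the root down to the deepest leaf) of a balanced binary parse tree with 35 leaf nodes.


In a balanced binary tree with n leaves the deepest leaf is ceil(log2(n)) edges below the root.
log2(35) = 5.1293
ceil(5.1293) = 6
height (edges) = 6

6


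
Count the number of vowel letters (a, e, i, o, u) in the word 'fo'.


Scanning each character of 'fo':
  Position 1: 'f' -> consonant (running count: 0)
  Position 2: 'o' -> vowel (running count: 1)
Total vowels: 1

1


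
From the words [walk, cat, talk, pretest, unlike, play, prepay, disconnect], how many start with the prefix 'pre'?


Checking each word for prefix 'pre':
  'walk' -> no (count: 0)
  'cat' -> no (count: 0)
  'talk' -> no (count: 0)
  'pretest' -> YES, starts with 'pre' (count: 1)
  'unlike' -> no (count: 1)
  'play' -> no (count: 1)
  'prepay' -> YES, starts with 'pre' (count: 2)
  'disconnect' -> no (count: 2)
Total with prefix 'pre': 2

2


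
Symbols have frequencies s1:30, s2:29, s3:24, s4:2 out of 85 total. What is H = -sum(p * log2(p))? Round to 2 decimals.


Computing entropy H = -sum(p_i * log2(p_i)):
  s1: p = 30/85 = 0.3529, -p*log2(p) = 0.5303
  s2: p = 29/85 = 0.3412, -p*log2(p) = 0.5293
  s3: p = 24/85 = 0.2824, -p*log2(p) = 0.5151
  s4: p = 2/85 = 0.0235, -p*log2(p) = 0.1273
H = sum of terms = 1.7020
Rounded to 2 decimals: 1.70

1.70


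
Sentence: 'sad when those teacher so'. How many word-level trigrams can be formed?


Word trigrams from [5] words:
  Trigram 1: (sad when those)
  Trigram 2: (when those teacher)
  Trigram 3: (those teacher so)
Total word trigrams: 5 - 2 = 3

3


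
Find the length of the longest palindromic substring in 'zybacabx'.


Scanning 'zybacabx' for palindromic substrings.
Substring at positions 2-6: 'bacab'.
Check: reverse('bacab') = 'bacab' -> palindrome confirmed.
Neighbouring characters ('y' / 'x') break symmetry, so it cannot extend further.
No longer palindromic substring exists; longest length = 5

5


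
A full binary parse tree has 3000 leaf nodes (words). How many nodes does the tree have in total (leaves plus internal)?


Leaf nodes (terminals): 3000
Internal nodes = n - 1 = 3000 - 1 = 2999
Total = leaves + internal = 3000 + 2999 = 5999

5999


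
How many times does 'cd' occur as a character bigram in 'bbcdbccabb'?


Scanning 'bbcdbccabb' for bigram 'cd':
  Position 0: 'bb' -> no
  Position 1: 'bc' -> no
  Position 2: 'cd' -> MATCH
  Position 3: 'db' -> no
  Position 4: 'bc' -> no
  Position 5: 'cc' -> no
  Position 6: 'ca' -> no
  Position 7: 'ab' -> no
  Position 8: 'bb' -> no
Total matches: 1

1


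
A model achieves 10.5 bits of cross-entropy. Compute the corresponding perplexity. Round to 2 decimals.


Perplexity formula: PP = 2^H
H = 10.5
PP = 2^10.5
Decompose: 2^10.5 = 2^10 * 2^0.5 = 2^10 * sqrt(2)
2^10 = 1024, sqrt(2) ~ 1.4142136
PP ~ 1024 * 1.4142136 = 1448.1547264
Rounded to 2 decimals: 1448.15

1448.15


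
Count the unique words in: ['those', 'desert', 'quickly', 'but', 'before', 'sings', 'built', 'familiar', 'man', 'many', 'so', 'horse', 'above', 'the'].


Listing all tokens and tracking unique types:
  Token 1: 'those' -> NEW (unique so far: 1)
  Token 2: 'desert' -> NEW (unique so far: 2)
  Token 3: 'quickly' -> NEW (unique so far: 3)
  Token 4: 'but' -> NEW (unique so far: 4)
  Token 5: 'before' -> NEW (unique so far: 5)
  Token 6: 'sings' -> NEW (unique so far: 6)
  Token 7: 'built' -> NEW (unique so far: 7)
  Token 8: 'familiar' -> NEW (unique so far: 8)
  Token 9: 'man' -> NEW (unique so far: 9)
  Token 10: 'many' -> NEW (unique so far: 10)
  Token 11: 'so' -> NEW (unique so far: 11)
  Token 12: 'horse' -> NEW (unique so far: 12)
  Token 13: 'above' -> NEW (unique so far: 13)
  Token 14: 'the' -> NEW (unique so far: 14)
Unique types: ('above', 'before', 'built', 'but', 'desert', 'familiar', 'horse', 'man', 'many', 'quickly', 'sings', 'so', 'the', 'those')
Vocabulary size: 14

14


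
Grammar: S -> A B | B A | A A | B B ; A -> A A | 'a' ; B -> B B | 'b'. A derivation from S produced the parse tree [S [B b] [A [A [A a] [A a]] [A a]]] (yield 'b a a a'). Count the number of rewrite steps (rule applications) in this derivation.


Every bracketed nonterminal node [X ...] in the tree is produced by exactly one rule application.
Reading the tree off as a leftmost derivation:
  Step 1: S  =>  B A   (applied S -> B A)
  Step 2: B A  =>  b A   (applied B -> b)
  Step 3: b A  =>  b A A   (applied A -> A A)
  Step 4: b A A  =>  b A A A   (applied A -> A A)
  Step 5: b A A A  =>  b a A A   (applied A -> a)
  Step 6: b a A A  =>  b a a A   (applied A -> a)
  Step 7: b a a A  =>  b a a a   (applied A -> a)
Final yield: b a a a
Total rewrite steps: 7

7


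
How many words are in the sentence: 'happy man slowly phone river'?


Counting words by splitting on spaces:
  Word 1: 'happy'
  Word 2: 'man'
  Word 3: 'slowly'
  Word 4: 'phone'
  Word 5: 'river'
Total words: 5

5


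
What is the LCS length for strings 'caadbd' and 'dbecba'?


DP table for LCS of 'caadbd' and 'dbecba':
       d  b  e  c  b  a
    0  0  0  0  0  0  0
  c 0  0  0  0  1  1  1
  a 0  0  0  0  1  1  2
  a 0  0  0  0  1  1  2
  d 0  1  1  1  1  1  2
  b 0  1  2  2  2  2  2
  d 0  1  2  2  2  2  2
LCS: 'ca'
LCS length = 2

2


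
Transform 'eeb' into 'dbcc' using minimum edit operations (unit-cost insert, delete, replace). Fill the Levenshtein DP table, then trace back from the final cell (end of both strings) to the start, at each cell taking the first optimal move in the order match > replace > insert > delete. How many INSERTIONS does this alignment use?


Edit distance = 4. Backtracking from cell (3, 4) with preference match > replace > insert > delete,
then listing the resulting alignment 'eeb' -> 'dbcc' left to right:
  Step 1: insert 'd' [insertion #1]
  Step 2: replace e->b
  Step 3: replace e->c
  Step 4: replace b->c
Total insertions: 1

1


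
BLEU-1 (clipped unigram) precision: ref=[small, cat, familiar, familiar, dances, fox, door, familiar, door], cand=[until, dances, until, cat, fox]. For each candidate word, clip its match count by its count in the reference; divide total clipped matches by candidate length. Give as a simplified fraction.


Reference word counts: {'cat': 1, 'dances': 1, 'door': 2, 'familiar': 3, 'fox': 1, 'small': 1}
Checking each candidate word (with clipping):
  'until' -> not in reference -> no match (matches: 0)
  'dances' -> in reference (ref count 1, used 1/1) -> match (matches: 1)
  'until' -> not in reference -> no match (matches: 1)
  'cat' -> in reference (ref count 1, used 1/1) -> match (matches: 2)
  'fox' -> in reference (ref count 1, used 1/1) -> match (matches: 3)
Clipped matches: 3, Candidate length: 5
Precision = 3/5

3/5


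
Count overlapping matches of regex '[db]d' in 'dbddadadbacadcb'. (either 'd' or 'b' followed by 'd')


Pattern: [db]d means either 'd' or 'b' followed by 'd'.
Scanning 'dbddadadbacadcb' position-by-position:
  Pos 0: window 'db' -> no
  Pos 1: window 'bd' -> MATCH
  Pos 2: window 'dd' -> MATCH
  Pos 3: window 'da' -> no
  Pos 4: window 'ad' -> no
  Pos 5: window 'da' -> no
  Pos 6: window 'ad' -> no
  Pos 7: window 'db' -> no
  Pos 8: window 'ba' -> no
  Pos 9: window 'ac' -> no
  Pos 10: window 'ca' -> no
  Pos 11: window 'ad' -> no
  Pos 12: window 'dc' -> no
  Pos 13: window 'cb' -> no
  Pos 14: window 'b' -> no
Total matches: 2

2


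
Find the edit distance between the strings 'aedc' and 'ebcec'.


Building DP table for s1='aedc' (len 4) and s2='ebcec' (len 5):
       e  b  c  e  c
    0  1  2  3  4  5
  a 1  1  2  3  4  5
  e 2  1  2  3  3  4
  d 3  2  2  3  4  4
  c 4  3  3  2  3  4
Edit distance = dp[4][5] = 4

4


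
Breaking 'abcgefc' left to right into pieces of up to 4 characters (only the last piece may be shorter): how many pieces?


'abcgefc' has 7 characters.
Chunking with max size 4:
  Chunk 1: 'abcg' (positions 0-3)
  Chunk 2: 'efc' (positions 4-6)
Total chunks: ceil(7 / 4) = 2

2


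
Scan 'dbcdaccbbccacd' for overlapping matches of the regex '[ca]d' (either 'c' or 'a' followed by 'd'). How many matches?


Pattern: [ca]d means either 'c' or 'a' followed by 'd'.
Scanning 'dbcdaccbbccacd' position-by-position:
  Pos 0: window 'db' -> no
  Pos 1: window 'bc' -> no
  Pos 2: window 'cd' -> MATCH
  Pos 3: window 'da' -> no
  Pos 4: window 'ac' -> no
  Pos 5: window 'cc' -> no
  Pos 6: window 'cb' -> no
  Pos 7: window 'bb' -> no
  Pos 8: window 'bc' -> no
  Pos 9: window 'cc' -> no
  Pos 10: window 'ca' -> no
  Pos 11: window 'ac' -> no
  Pos 12: window 'cd' -> MATCH
  Pos 13: window 'd' -> no
Total matches: 2

2


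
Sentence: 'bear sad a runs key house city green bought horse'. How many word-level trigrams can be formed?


Word trigrams from [10] words:
  Trigram 1: (bear sad a)
  Trigram 2: (sad a runs)
  Trigram 3: (a runs key)
  Trigram 4: (runs key house)
  Trigram 5: (key house city)
  Trigram 6: (house city green)
  Trigram 7: (city green bought)
  Trigram 8: (green bought horse)
Total word trigrams: 10 - 2 = 8

8


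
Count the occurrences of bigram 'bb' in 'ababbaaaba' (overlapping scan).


Scanning 'ababbaaaba' for bigram 'bb':
  Position 0: 'ab' -> no
  Position 1: 'ba' -> no
  Position 2: 'ab' -> no
  Position 3: 'bb' -> MATCH
  Position 4: 'ba' -> no
  Position 5: 'aa' -> no
  Position 6: 'aa' -> no
  Position 7: 'ab' -> no
  Position 8: 'ba' -> no
Total matches: 1

1


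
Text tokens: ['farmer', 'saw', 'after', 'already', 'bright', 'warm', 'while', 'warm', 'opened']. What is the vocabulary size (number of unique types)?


Listing all tokens and tracking unique types:
  Token 1: 'farmer' -> NEW (unique so far: 1)
  Token 2: 'saw' -> NEW (unique so far: 2)
  Token 3: 'after' -> NEW (unique so far: 3)
  Token 4: 'already' -> NEW (unique so far: 4)
  Token 5: 'bright' -> NEW (unique so far: 5)
  Token 6: 'warm' -> NEW (unique so far: 6)
  Token 7: 'while' -> NEW (unique so far: 7)
  Token 8: 'warm' -> duplicate (unique so far: 7)
  Token 9: 'opened' -> NEW (unique so far: 8)
Unique types: ('after', 'already', 'bright', 'farmer', 'opened', 'saw', 'warm', 'while')
Vocabulary size: 8

8


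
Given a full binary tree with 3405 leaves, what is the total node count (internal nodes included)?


Leaf nodes (terminals): 3405
Internal nodes = n - 1 = 3405 - 1 = 3404
Total = leaves + internal = 3405 + 3404 = 6809

6809


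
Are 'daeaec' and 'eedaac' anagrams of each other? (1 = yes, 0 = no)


Sort characters of 'daeaec': 'aacdee'
Sort characters of 'eedaac': 'aacdee'
Sorted forms match -> they ARE anagrams
Result: 1

1


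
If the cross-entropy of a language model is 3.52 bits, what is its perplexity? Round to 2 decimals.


Perplexity formula: PP = 2^H
H = 3.52
PP = 2^3.52
Decompose: 2^3.52 = 2^3 * 2^0.52
2^3 = 8, 2^0.52 ~ 1.4339552
PP ~ 8 * 1.4339552 = 11.4716416
Rounded to 2 decimals: 11.47

11.47


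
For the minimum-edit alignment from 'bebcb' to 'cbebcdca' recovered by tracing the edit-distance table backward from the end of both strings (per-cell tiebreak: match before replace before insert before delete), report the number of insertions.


Edit distance = 4. Backtracking from cell (5, 8) with preference match > replace > insert > delete,
then listing the resulting alignment 'bebcb' -> 'cbebcdca' left to right:
  Step 1: insert 'c' [insertion #1]
  Step 2: keep 'b'
  Step 3: keep 'e'
  Step 4: keep 'b'
  Step 5: insert 'c' [insertion #2]
  Step 6: insert 'd' [insertion #3]
  Step 7: keep 'c'
  Step 8: replace b->a
Total insertions: 3

3


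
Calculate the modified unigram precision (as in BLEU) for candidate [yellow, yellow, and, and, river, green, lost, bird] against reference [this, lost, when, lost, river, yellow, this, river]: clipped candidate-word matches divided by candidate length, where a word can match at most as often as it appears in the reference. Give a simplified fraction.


Reference word counts: {'lost': 2, 'river': 2, 'this': 2, 'when': 1, 'yellow': 1}
Checking each candidate word (with clipping):
  'yellow' -> in reference (ref count 1, used 1/1) -> match (matches: 1)
  'yellow' -> ref count 1 already used up (1/1) -> clipped, no match (matches: 1)
  'and' -> not in reference -> no match (matches: 1)
  'and' -> not in reference -> no match (matches: 1)
  'river' -> in reference (ref count 2, used 1/2) -> match (matches: 2)
  'green' -> not in reference -> no match (matches: 2)
  'lost' -> in reference (ref count 2, used 1/2) -> match (matches: 3)
  'bird' -> not in reference -> no match (matches: 3)
Clipped matches: 3, Candidate length: 8
Precision = 3/8

3/8


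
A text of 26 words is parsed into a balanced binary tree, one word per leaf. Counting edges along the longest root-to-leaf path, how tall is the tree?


In a balanced binary tree with n leaves the deepest leaf is ceil(log2(n)) edges below the root.
log2(26) = 4.7004
ceil(4.7004) = 5
height (edges) = 5

5


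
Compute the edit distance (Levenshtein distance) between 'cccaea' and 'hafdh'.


Building DP table for s1='cccaea' (len 6) and s2='hafdh' (len 5):
       h  a  f  d  h
    0  1  2  3  4  5
  c 1  1  2  3  4  5
  c 2  2  2  3  4  5
  c 3  3  3  3  4  5
  a 4  4  3  4  4  5
  e 5  5  4  4  5  5
  a 6  6  5  5  5  6
Edit distance = dp[6][5] = 6

6


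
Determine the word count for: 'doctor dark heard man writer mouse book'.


Counting words by splitting on spaces:
  Word 1: 'doctor'
  Word 2: 'dark'
  Word 3: 'heard'
  Word 4: 'man'
  Word 5: 'writer'
  Word 6: 'mouse'
  Word 7: 'book'
Total words: 7

7


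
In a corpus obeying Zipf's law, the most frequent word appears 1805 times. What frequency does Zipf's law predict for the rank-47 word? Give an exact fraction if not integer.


Zipf's law: freq(rank) = f1 / rank
f1 = 1805, rank = 47
freq = 1805 / 47
GCD(1805, 47) = 1
Simplified: 1805/47

1805/47


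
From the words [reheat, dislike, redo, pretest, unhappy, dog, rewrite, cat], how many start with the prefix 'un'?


Checking each word for prefix 'un':
  'reheat' -> no (count: 0)
  'dislike' -> no (count: 0)
  'redo' -> no (count: 0)
  'pretest' -> no (count: 0)
  'unhappy' -> YES, starts with 'un' (count: 1)
  'dog' -> no (count: 1)
  'rewrite' -> no (count: 1)
  'cat' -> no (count: 1)
Total with prefix 'un': 1

1


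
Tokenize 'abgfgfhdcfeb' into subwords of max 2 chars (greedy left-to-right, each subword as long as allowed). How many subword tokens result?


'abgfgfhdcfeb' has 12 characters.
Chunking with max size 2:
  Chunk 1: 'ab' (positions 0-1)
  Chunk 2: 'gf' (positions 2-3)
  Chunk 3: 'gf' (positions 4-5)
  Chunk 4: 'hd' (positions 6-7)
  Chunk 5: 'cf' (positions 8-9)
  Chunk 6: 'eb' (positions 10-11)
Total chunks: ceil(12 / 2) = 6

6


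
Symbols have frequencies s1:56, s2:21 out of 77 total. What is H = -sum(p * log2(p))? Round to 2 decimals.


Computing entropy H = -sum(p_i * log2(p_i)):
  s1: p = 56/77 = 0.7273, -p*log2(p) = 0.3341
  s2: p = 21/77 = 0.2727, -p*log2(p) = 0.5112
H = sum of terms = 0.8453
Rounded to 2 decimals: 0.85

0.85


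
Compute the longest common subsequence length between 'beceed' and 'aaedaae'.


DP table for LCS of 'beceed' and 'aaedaae':
       a  a  e  d  a  a  e
    0  0  0  0  0  0  0  0
  b 0  0  0  0  0  0  0  0
  e 0  0  0  1  1  1  1  1
  c 0  0  0  1  1  1  1  1
  e 0  0  0  1  1  1  1  2
  e 0  0  0  1  1  1  1  2
  d 0  0  0  1  2  2  2  2
LCS: 'ee'
LCS length = 2

2


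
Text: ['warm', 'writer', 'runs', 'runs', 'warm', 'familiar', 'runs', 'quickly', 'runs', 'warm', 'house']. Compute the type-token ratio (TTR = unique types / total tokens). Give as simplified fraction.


Tokens: 11
Unique types: ('familiar', 'house', 'quickly', 'runs', 'warm', 'writer') = 6
TTR = 6/11
Already in lowest terms.

6/11


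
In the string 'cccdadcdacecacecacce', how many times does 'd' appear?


Scanning 'cccdadcdacecacecacce' for 'd':
  Position 3: 'd' -> MATCH (count: 1)
  Position 5: 'd' -> MATCH (count: 2)
  Position 7: 'd' -> MATCH (count: 3)
Total occurrences of 'd': 3

3


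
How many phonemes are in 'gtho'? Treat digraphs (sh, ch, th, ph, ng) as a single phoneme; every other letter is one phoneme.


Parsing 'gtho' greedily, digraphs first:
  'g' -> consonant phoneme (phonemes so far: 1)
  'th' -> digraph (1 consonant phoneme) (phonemes so far: 2)
  'o' -> vowel phoneme (phonemes so far: 3)
Total phonemes: 3

3


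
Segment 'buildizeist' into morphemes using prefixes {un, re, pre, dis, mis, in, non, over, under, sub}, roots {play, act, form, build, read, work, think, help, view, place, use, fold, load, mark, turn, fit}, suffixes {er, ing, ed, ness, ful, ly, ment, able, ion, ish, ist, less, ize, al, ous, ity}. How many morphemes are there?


Segmenting 'buildizeist' against the inventory:
  'build' -> root (morpheme 1)
  'ize' -> suffix (morpheme 2)
  'ist' -> suffix (morpheme 3)
Total morphemes: 3

3


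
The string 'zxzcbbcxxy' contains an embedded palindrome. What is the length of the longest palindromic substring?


Scanning 'zxzcbbcxxy' for palindromic substrings.
Substring at positions 3-6: 'cbbc'.
Check: reverse('cbbc') = 'cbbc' -> palindrome confirmed.
Neighbouring characters ('z' / 'x') break symmetry, so it cannot extend further.
No longer palindromic substring exists; longest length = 4

4


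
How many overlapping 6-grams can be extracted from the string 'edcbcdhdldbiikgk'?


String 'edcbcdhdldbiikgk' has length L = 16.
Number of overlapping n-grams = L - n + 1
Substituting: 16 - 6 + 1 = 11

11


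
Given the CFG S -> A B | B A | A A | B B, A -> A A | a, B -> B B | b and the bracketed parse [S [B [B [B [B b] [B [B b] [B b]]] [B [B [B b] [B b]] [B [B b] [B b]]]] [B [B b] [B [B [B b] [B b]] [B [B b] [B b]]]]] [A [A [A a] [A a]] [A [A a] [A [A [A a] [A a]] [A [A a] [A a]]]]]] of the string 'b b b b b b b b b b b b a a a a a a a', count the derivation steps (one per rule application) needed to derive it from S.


Every bracketed nonterminal node [X ...] in the tree is produced by exactly one rule application.
Reading the tree off as a leftmost derivation:
  Step 1: S  =>  B A   (applied S -> B A)
  Step 2: B A  =>  B B A   (applied B -> B B)
  Step 3: B B A  =>  B B B A   (applied B -> B B)
  Step 4: B B B A  =>  B B B B A   (applied B -> B B)
  Step 5: B B B B A  =>  b B B B A   (applied B -> b)
  Step 6: b B B B A  =>  b B B B B A   (applied B -> B B)
  Step 7: b B B B B A  =>  b b B B B A   (applied B -> b)
  Step 8: b b B B B A  =>  b b b B B A   (applied B -> b)
  Step 9: b b b B B A  =>  b b b B B B A   (applied B -> B B)
  Step 10: b b b B B B A  =>  b b b B B B B A   (applied B -> B B)
  Step 11: b b b B B B B A  =>  b b b b B B B A   (applied B -> b)
  Step 12: b b b b B B B A  =>  b b b b b B B A   (applied B -> b)
  Step 13: b b b b b B B A  =>  b b b b b B B B A   (applied B -> B B)
  Step 14: b b b b b B B B A  =>  b b b b b b B B A   (applied B -> b)
  Step 15: b b b b b b B B A  =>  b b b b b b b B A   (applied B -> b)
  Step 16: b b b b b b b B A  =>  b b b b b b b B B A   (applied B -> B B)
  Step 17: b b b b b b b B B A  =>  b b b b b b b b B A   (applied B -> b)
  Step 18: b b b b b b b b B A  =>  b b b b b b b b B B A   (applied B -> B B)
  Step 19: b b b b b b b b B B A  =>  b b b b b b b b B B B A   (applied B -> B B)
  Step 20: b b b b b b b b B B B A  =>  b b b b b b b b b B B A   (applied B -> b)
  Step 21: b b b b b b b b b B B A  =>  b b b b b b b b b b B A   (applied B -> b)
  Step 22: b b b b b b b b b b B A  =>  b b b b b b b b b b B B A   (applied B -> B B)
  Step 23: b b b b b b b b b b B B A  =>  b b b b b b b b b b b B A   (applied B -> b)
  Step 24: b b b b b b b b b b b B A  =>  b b b b b b b b b b b b A   (applied B -> b)
  Step 25: b b b b b b b b b b b b A  =>  b b b b b b b b b b b b A A   (applied A -> A A)
  Step 26: b b b b b b b b b b b b A A  =>  b b b b b b b b b b b b A A A   (applied A -> A A)
  Step 27: b b b b b b b b b b b b A A A  =>  b b b b b b b b b b b b a A A   (applied A -> a)
  Step 28: b b b b b b b b b b b b a A A  =>  b b b b b b b b b b b b a a A   (applied A -> a)
  Step 29: b b b b b b b b b b b b a a A  =>  b b b b b b b b b b b b a a A A   (applied A -> A A)
  Step 30: b b b b b b b b b b b b a a A A  =>  b b b b b b b b b b b b a a a A   (applied A -> a)
  Step 31: b b b b b b b b b b b b a a a A  =>  b b b b b b b b b b b b a a a A A   (applied A -> A A)
  Step 32: b b b b b b b b b b b b a a a A A  =>  b b b b b b b b b b b b a a a A A A   (applied A -> A A)
  Step 33: b b b b b b b b b b b b a a a A A A  =>  b b b b b b b b b b b b a a a a A A   (applied A -> a)
  Step 34: b b b b b b b b b b b b a a a a A A  =>  b b b b b b b b b b b b a a a a a A   (applied A -> a)
  Step 35: b b b b b b b b b b b b a a a a a A  =>  b b b b b b b b b b b b a a a a a A A   (applied A -> A A)
  Step 36: b b b b b b b b b b b b a a a a a A A  =>  b b b b b b b b b b b b a a a a a a A   (applied A -> a)
  Step 37: b b b b b b b b b b b b a a a a a a A  =>  b b b b b b b b b b b b a a a a a a a   (applied A -> a)
Final yield: b b b b b b b b b b b b a a a a a a a
Total rewrite steps: 37

37


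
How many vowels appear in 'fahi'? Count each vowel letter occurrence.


Scanning each character of 'fahi':
  Position 1: 'f' -> consonant (running count: 0)
  Position 2: 'a' -> vowel (running count: 1)
  Position 3: 'h' -> consonant (running count: 1)
  Position 4: 'i' -> vowel (running count: 2)
Total vowels: 2

2


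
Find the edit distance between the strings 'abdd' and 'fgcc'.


Building DP table for s1='abdd' (len 4) and s2='fgcc' (len 4):
       f  g  c  c
    0  1  2  3  4
  a 1  1  2  3  4
  b 2  2  2  3  4
  d 3  3  3  3  4
  d 4  4  4  4  4
Edit distance = dp[4][4] = 4

4


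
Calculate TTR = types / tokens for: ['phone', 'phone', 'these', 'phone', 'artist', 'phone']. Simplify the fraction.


Tokens: 6
Unique types: ('artist', 'phone', 'these') = 3
TTR = 3/6
Simplify: divide both by 3 -> 1/2
TTR = 1/2

1/2


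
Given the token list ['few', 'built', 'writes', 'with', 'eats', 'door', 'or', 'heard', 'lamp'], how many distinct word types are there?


Listing all tokens and tracking unique types:
  Token 1: 'few' -> NEW (unique so far: 1)
  Token 2: 'built' -> NEW (unique so far: 2)
  Token 3: 'writes' -> NEW (unique so far: 3)
  Token 4: 'with' -> NEW (unique so far: 4)
  Token 5: 'eats' -> NEW (unique so far: 5)
  Token 6: 'door' -> NEW (unique so far: 6)
  Token 7: 'or' -> NEW (unique so far: 7)
  Token 8: 'heard' -> NEW (unique so far: 8)
  Token 9: 'lamp' -> NEW (unique so far: 9)
Unique types: ('built', 'door', 'eats', 'few', 'heard', 'lamp', 'or', 'with', 'writes')
Vocabulary size: 9

9


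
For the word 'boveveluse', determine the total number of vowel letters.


Scanning each character of 'boveveluse':
  Position 1: 'b' -> consonant (running count: 0)
  Position 2: 'o' -> vowel (running count: 1)
  Position 3: 'v' -> consonant (running count: 1)
  Position 4: 'e' -> vowel (running count: 2)
  Position 5: 'v' -> consonant (running count: 2)
  Position 6: 'e' -> vowel (running count: 3)
  Position 7: 'l' -> consonant (running count: 3)
  Position 8: 'u' -> vowel (running count: 4)
  Position 9: 's' -> consonant (running count: 4)
  Position 10: 'e' -> vowel (running count: 5)
Total vowels: 5

5


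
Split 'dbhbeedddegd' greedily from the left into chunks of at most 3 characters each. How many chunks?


'dbhbeedddegd' has 12 characters.
Chunking with max size 3:
  Chunk 1: 'dbh' (positions 0-2)
  Chunk 2: 'bee' (positions 3-5)
  Chunk 3: 'ddd' (positions 6-8)
  Chunk 4: 'egd' (positions 9-11)
Total chunks: ceil(12 / 3) = 4

4


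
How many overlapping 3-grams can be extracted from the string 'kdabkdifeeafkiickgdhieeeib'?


String 'kdabkdifeeafkiickgdhieeeib' has length L = 26.
Number of overlapping n-grams = L - n + 1
Substituting: 26 - 3 + 1 = 24

24


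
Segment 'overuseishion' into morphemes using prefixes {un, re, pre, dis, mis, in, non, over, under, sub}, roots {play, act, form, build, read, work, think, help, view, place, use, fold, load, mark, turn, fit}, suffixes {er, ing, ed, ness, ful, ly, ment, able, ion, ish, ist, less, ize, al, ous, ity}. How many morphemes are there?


Segmenting 'overuseishion' against the inventory:
  'over' -> prefix (morpheme 1)
  'use' -> root (morpheme 2)
  'ish' -> suffix (morpheme 3)
  'ion' -> suffix (morpheme 4)
Total morphemes: 4

4


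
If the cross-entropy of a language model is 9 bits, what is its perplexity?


Perplexity formula: PP = 2^H
H = 9
PP = 2^9
PP = 2^9 = 512

512


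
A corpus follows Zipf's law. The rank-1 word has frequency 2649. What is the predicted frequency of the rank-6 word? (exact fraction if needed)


Zipf's law: freq(rank) = f1 / rank
f1 = 2649, rank = 6
freq = 2649 / 6
GCD(2649, 6) = 3
Simplified: 883/2

883/2


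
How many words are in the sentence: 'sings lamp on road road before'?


Counting words by splitting on spaces:
  Word 1: 'sings'
  Word 2: 'lamp'
  Word 3: 'on'
  Word 4: 'road'
  Word 5: 'road'
  Word 6: 'before'
Total words: 6

6


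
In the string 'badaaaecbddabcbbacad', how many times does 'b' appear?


Scanning 'badaaaecbddabcbbacad' for 'b':
  Position 0: 'b' -> MATCH (count: 1)
  Position 8: 'b' -> MATCH (count: 2)
  Position 12: 'b' -> MATCH (count: 3)
  Position 14: 'b' -> MATCH (count: 4)
  Position 15: 'b' -> MATCH (count: 5)
Total occurrences of 'b': 5

5


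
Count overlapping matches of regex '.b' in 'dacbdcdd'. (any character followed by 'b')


Pattern: .b means any character followed by 'b'.
Scanning 'dacbdcdd' position-by-position:
  Pos 0: window 'da' -> no
  Pos 1: window 'ac' -> no
  Pos 2: window 'cb' -> MATCH
  Pos 3: window 'bd' -> no
  Pos 4: window 'dc' -> no
  Pos 5: window 'cd' -> no
  Pos 6: window 'dd' -> no
  Pos 7: window 'd' -> no
Total matches: 1

1


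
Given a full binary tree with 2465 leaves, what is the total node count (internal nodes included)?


Leaf nodes (terminals): 2465
Internal nodes = n - 1 = 2465 - 1 = 2464
Total = leaves + internal = 2465 + 2464 = 4929

4929


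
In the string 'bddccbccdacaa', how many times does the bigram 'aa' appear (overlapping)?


Scanning 'bddccbccdacaa' for bigram 'aa':
  Position 0: 'bd' -> no
  Position 1: 'dd' -> no
  Position 2: 'dc' -> no
  Position 3: 'cc' -> no
  Position 4: 'cb' -> no
  Position 5: 'bc' -> no
  Position 6: 'cc' -> no
  Position 7: 'cd' -> no
  Position 8: 'da' -> no
  Position 9: 'ac' -> no
  Position 10: 'ca' -> no
  Position 11: 'aa' -> MATCH
Total matches: 1

1


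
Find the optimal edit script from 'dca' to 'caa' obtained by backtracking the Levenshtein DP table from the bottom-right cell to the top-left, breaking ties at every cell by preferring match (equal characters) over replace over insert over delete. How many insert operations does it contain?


Edit distance = 2. Backtracking from cell (3, 3) with preference match > replace > insert > delete,
then listing the resulting alignment 'dca' -> 'caa' left to right:
  Step 1: replace d->c
  Step 2: replace c->a
  Step 3: keep 'a'
Total insertions: 0

0


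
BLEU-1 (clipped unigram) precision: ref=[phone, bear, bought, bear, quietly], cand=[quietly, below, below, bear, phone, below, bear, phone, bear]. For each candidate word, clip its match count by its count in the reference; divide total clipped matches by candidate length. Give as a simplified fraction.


Reference word counts: {'bear': 2, 'bought': 1, 'phone': 1, 'quietly': 1}
Checking each candidate word (with clipping):
  'quietly' -> in reference (ref count 1, used 1/1) -> match (matches: 1)
  'below' -> not in reference -> no match (matches: 1)
  'below' -> not in reference -> no match (matches: 1)
  'bear' -> in reference (ref count 2, used 1/2) -> match (matches: 2)
  'phone' -> in reference (ref count 1, used 1/1) -> match (matches: 3)
  'below' -> not in reference -> no match (matches: 3)
  'bear' -> in reference (ref count 2, used 2/2) -> match (matches: 4)
  'phone' -> ref count 1 already used up (1/1) -> clipped, no match (matches: 4)
  'bear' -> ref count 2 already used up (2/2) -> clipped, no match (matches: 4)
Clipped matches: 4, Candidate length: 9
Precision = 4/9

4/9


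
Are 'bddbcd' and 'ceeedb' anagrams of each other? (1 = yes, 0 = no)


Sort characters of 'bddbcd': 'bbcddd'
Sort characters of 'ceeedb': 'bcdeee'
Sorted forms differ -> they are NOT anagrams
Result: 0

0


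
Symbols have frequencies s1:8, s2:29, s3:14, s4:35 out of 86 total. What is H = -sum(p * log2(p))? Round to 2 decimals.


Computing entropy H = -sum(p_i * log2(p_i)):
  s1: p = 8/86 = 0.0930, -p*log2(p) = 0.3187
  s2: p = 29/86 = 0.3372, -p*log2(p) = 0.5288
  s3: p = 14/86 = 0.1628, -p*log2(p) = 0.4263
  s4: p = 35/86 = 0.4070, -p*log2(p) = 0.5278
H = sum of terms = 1.8016
Rounded to 2 decimals: 1.80

1.80


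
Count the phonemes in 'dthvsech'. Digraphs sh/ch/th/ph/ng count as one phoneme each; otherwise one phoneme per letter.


Parsing 'dthvsech' greedily, digraphs first:
  'd' -> consonant phoneme (phonemes so far: 1)
  'th' -> digraph (1 consonant phoneme) (phonemes so far: 2)
  'v' -> consonant phoneme (phonemes so far: 3)
  's' -> consonant phoneme (phonemes so far: 4)
  'e' -> vowel phoneme (phonemes so far: 5)
  'ch' -> digraph (1 consonant phoneme) (phonemes so far: 6)
Total phonemes: 6

6


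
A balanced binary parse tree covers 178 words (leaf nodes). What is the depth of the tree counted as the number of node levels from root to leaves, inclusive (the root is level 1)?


In a balanced binary tree with n leaves the deepest leaf is ceil(log2(n)) edges below the root,
so counting node levels inclusive of root and leaves gives ceil(log2(n)) + 1 levels.
log2(178) = 7.4757
ceil(7.4757) = 8
levels = 8 + 1 = 9

9


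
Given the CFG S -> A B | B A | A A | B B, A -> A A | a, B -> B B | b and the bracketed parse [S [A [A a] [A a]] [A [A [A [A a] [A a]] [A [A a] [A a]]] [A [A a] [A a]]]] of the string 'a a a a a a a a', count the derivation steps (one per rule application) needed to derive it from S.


Every bracketed nonterminal node [X ...] in the tree is produced by exactly one rule application.
Reading the tree off as a leftmost derivation:
  Step 1: S  =>  A A   (applied S -> A A)
  Step 2: A A  =>  A A A   (applied A -> A A)
  Step 3: A A A  =>  a A A   (applied A -> a)
  Step 4: a A A  =>  a a A   (applied A -> a)
  Step 5: a a A  =>  a a A A   (applied A -> A A)
  Step 6: a a A A  =>  a a A A A   (applied A -> A A)
  Step 7: a a A A A  =>  a a A A A A   (applied A -> A A)
  Step 8: a a A A A A  =>  a a a A A A   (applied A -> a)
  Step 9: a a a A A A  =>  a a a a A A   (applied A -> a)
  Step 10: a a a a A A  =>  a a a a A A A   (applied A -> A A)
  Step 11: a a a a A A A  =>  a a a a a A A   (applied A -> a)
  Step 12: a a a a a A A  =>  a a a a a a A   (applied A -> a)
  Step 13: a a a a a a A  =>  a a a a a a A A   (applied A -> A A)
  Step 14: a a a a a a A A  =>  a a a a a a a A   (applied A -> a)
  Step 15: a a a a a a a A  =>  a a a a a a a a   (applied A -> a)
Final yield: a a a a a a a a
Total rewrite steps: 15

15


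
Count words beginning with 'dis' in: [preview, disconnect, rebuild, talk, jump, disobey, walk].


Checking each word for prefix 'dis':
  'preview' -> no (count: 0)
  'disconnect' -> YES, starts with 'dis' (count: 1)
  'rebuild' -> no (count: 1)
  'talk' -> no (count: 1)
  'jump' -> no (count: 1)
  'disobey' -> YES, starts with 'dis' (count: 2)
  'walk' -> no (count: 2)
Total with prefix 'dis': 2

2


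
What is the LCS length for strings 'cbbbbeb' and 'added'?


DP table for LCS of 'cbbbbeb' and 'added':
       a  d  d  e  d
    0  0  0  0  0  0
  c 0  0  0  0  0  0
  b 0  0  0  0  0  0
  b 0  0  0  0  0  0
  b 0  0  0  0  0  0
  b 0  0  0  0  0  0
  e 0  0  0  0  1  1
  b 0  0  0  0  1  1
LCS: 'e'
LCS length = 1

1


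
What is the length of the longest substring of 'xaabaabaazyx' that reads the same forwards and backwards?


Scanning 'xaabaabaazyx' for palindromic substrings.
Substring at positions 1-8: 'aabaabaa'.
Check: reverse('aabaabaa') = 'aabaabaa' -> palindrome confirmed.
Neighbouring characters ('x' / 'z') break symmetry, so it cannot extend further.
No longer palindromic substring exists; longest length = 8

8


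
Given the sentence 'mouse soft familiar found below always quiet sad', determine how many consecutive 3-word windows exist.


Word trigrams from [8] words:
  Trigram 1: (mouse soft familiar)
  Trigram 2: (soft familiar found)
  Trigram 3: (familiar found below)
  Trigram 4: (found below always)
  Trigram 5: (below always quiet)
  Trigram 6: (always quiet sad)
Total word trigrams: 8 - 2 = 6

6


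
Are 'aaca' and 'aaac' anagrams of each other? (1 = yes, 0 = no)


Sort characters of 'aaca': 'aaac'
Sort characters of 'aaac': 'aaac'
Sorted forms match -> they ARE anagrams
Result: 1

1


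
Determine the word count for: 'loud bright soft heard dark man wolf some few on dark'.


Counting words by splitting on spaces:
  Word 1: 'loud'
  Word 2: 'bright'
  Word 3: 'soft'
  Word 4: 'heard'
  Word 5: 'dark'
  Word 6: 'man'
  Word 7: 'wolf'
  Word 8: 'some'
  Word 9: 'few'
  Word 10: 'on'
  Word 11: 'dark'
Total words: 11

11


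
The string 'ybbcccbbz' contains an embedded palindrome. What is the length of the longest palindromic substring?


Scanning 'ybbcccbbz' for palindromic substrings.
Substring at positions 1-7: 'bbcccbb'.
Check: reverse('bbcccbb') = 'bbcccbb' -> palindrome confirmed.
Neighbouring characters ('y' / 'z') break symmetry, so it cannot extend further.
No longer palindromic substring exists; longest length = 7

7


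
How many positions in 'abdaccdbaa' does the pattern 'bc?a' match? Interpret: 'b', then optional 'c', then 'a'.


Pattern: bc?a means 'b', then optional 'c', then 'a'.
Scanning 'abdaccdbaa' position-by-position:
  Pos 0: window 'abd' -> no
  Pos 1: window 'bda' -> no
  Pos 2: window 'dac' -> no
  Pos 3: window 'acc' -> no
  Pos 4: window 'ccd' -> no
  Pos 5: window 'cdb' -> no
  Pos 6: window 'dba' -> no
  Pos 7: window 'baa' -> MATCH
  Pos 8: window 'aa' -> no
  Pos 9: window 'a' -> no
Total matches: 1

1


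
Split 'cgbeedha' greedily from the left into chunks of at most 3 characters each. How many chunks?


'cgbeedha' has 8 characters.
Chunking with max size 3:
  Chunk 1: 'cgb' (positions 0-2)
  Chunk 2: 'eed' (positions 3-5)
  Chunk 3: 'ha' (positions 6-7)
Total chunks: ceil(8 / 3) = 3

3


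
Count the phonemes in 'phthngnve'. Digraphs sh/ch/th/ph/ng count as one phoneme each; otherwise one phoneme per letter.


Parsing 'phthngnve' greedily, digraphs first:
  'ph' -> digraph (1 consonant phoneme) (phonemes so far: 1)
  'th' -> digraph (1 consonant phoneme) (phonemes so far: 2)
  'ng' -> digraph (1 consonant phoneme) (phonemes so far: 3)
  'n' -> consonant phoneme (phonemes so far: 4)
  'v' -> consonant phoneme (phonemes so far: 5)
  'e' -> vowel phoneme (phonemes so far: 6)
Total phonemes: 6

6


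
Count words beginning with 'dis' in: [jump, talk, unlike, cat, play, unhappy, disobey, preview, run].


Checking each word for prefix 'dis':
  'jump' -> no (count: 0)
  'talk' -> no (count: 0)
  'unlike' -> no (count: 0)
  'cat' -> no (count: 0)
  'play' -> no (count: 0)
  'unhappy' -> no (count: 0)
  'disobey' -> YES, starts with 'dis' (count: 1)
  'preview' -> no (count: 1)
  'run' -> no (count: 1)
Total with prefix 'dis': 1

1


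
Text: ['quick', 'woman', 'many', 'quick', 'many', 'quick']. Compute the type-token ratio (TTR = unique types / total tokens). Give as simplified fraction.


Tokens: 6
Unique types: ('many', 'quick', 'woman') = 3
TTR = 3/6
Simplify: divide both by 3 -> 1/2
TTR = 1/2

1/2


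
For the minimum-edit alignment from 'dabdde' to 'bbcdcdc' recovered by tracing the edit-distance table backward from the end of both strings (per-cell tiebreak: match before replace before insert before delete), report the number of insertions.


Edit distance = 5. Backtracking from cell (6, 7) with preference match > replace > insert > delete,
then listing the resulting alignment 'dabdde' -> 'bbcdcdc' left to right:
  Step 1: replace d->b
  Step 2: replace a->b
  Step 3: replace b->c
  Step 4: keep 'd'
  Step 5: insert 'c' [insertion #1]
  Step 6: keep 'd'
  Step 7: replace e->c
Total insertions: 1

1


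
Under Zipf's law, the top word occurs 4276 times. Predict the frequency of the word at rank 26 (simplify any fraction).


Zipf's law: freq(rank) = f1 / rank
f1 = 4276, rank = 26
freq = 4276 / 26
GCD(4276, 26) = 2
Simplified: 2138/13

2138/13


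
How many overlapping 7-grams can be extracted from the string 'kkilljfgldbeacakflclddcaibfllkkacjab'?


String 'kkilljfgldbeacakflclddcaibfllkkacjab' has length L = 36.
Number of overlapping n-grams = L - n + 1
Substituting: 36 - 7 + 1 = 30

30


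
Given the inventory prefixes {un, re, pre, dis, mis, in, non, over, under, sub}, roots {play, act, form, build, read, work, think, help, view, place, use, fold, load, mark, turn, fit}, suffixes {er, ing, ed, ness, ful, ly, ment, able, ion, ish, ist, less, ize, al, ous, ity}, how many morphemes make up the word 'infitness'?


Segmenting 'infitness' against the inventory:
  'in' -> prefix (morpheme 1)
  'fit' -> root (morpheme 2)
  'ness' -> suffix (morpheme 3)
Total morphemes: 3

3


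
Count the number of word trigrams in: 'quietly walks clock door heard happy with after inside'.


Word trigrams from [9] words:
  Trigram 1: (quietly walks clock)
  Trigram 2: (walks clock door)
  Trigram 3: (clock door heard)
  Trigram 4: (door heard happy)
  Trigram 5: (heard happy with)
  Trigram 6: (happy with after)
  Trigram 7: (with after inside)
Total word trigrams: 9 - 2 = 7

7


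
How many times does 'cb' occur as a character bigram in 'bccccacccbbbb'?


Scanning 'bccccacccbbbb' for bigram 'cb':
  Position 0: 'bc' -> no
  Position 1: 'cc' -> no
  Position 2: 'cc' -> no
  Position 3: 'cc' -> no
  Position 4: 'ca' -> no
  Position 5: 'ac' -> no
  Position 6: 'cc' -> no
  Position 7: 'cc' -> no
  Position 8: 'cb' -> MATCH
  Position 9: 'bb' -> no
  Position 10: 'bb' -> no
  Position 11: 'bb' -> no
Total matches: 1

1
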